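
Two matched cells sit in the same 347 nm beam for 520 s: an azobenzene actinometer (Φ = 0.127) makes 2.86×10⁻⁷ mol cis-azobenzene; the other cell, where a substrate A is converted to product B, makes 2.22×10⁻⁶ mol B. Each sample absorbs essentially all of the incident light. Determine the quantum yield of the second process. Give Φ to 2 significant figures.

Φ = 0.99

Photons absorbed by the actinometer: 2.86×10⁻⁷ / 0.127 = 2.252×10⁻⁶ mol.
Φ(unknown) = 2.22×10⁻⁶ / 2.252×10⁻⁶ = 0.99.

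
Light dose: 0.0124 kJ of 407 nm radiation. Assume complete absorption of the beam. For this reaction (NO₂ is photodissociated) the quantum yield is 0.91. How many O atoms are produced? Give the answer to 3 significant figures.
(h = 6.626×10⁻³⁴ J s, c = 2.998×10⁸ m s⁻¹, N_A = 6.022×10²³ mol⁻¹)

Photon energy at 407 nm: hc/λ = (6.626×10⁻³⁴)(2.998×10⁸)/(407×10⁻⁹) = 4.881×10⁻¹⁹ J.
Incident energy: 0.0124 kJ = 12.4 J.
Photons incident: 12.4 / 4.881×10⁻¹⁹ = 2.540×10¹⁹, i.e. 2.540×10¹⁹/6.022×10²³ = 4.218×10⁻⁵ mol.
Product: Φ × n_abs = 0.91 × 4.218×10⁻⁵ = 3.838×10⁻⁵ mol.
As a count: 3.838×10⁻⁵ × 6.022×10²³ = 2.31×10¹⁹.

2.31×10¹⁹ atoms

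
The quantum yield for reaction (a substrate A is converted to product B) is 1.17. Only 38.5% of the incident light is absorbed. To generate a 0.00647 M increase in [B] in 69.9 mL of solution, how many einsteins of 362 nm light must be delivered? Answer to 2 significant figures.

0.0010 einstein

Product: (0.00647 M)(0.0699 L) = 4.523×10⁻⁴ mol.
Photons that must be absorbed: 4.523×10⁻⁴ / 1.17 = 3.866×10⁻⁴ mol.
Incident photons needed: 3.866×10⁻⁴ / 0.385 = 0.001004 mol.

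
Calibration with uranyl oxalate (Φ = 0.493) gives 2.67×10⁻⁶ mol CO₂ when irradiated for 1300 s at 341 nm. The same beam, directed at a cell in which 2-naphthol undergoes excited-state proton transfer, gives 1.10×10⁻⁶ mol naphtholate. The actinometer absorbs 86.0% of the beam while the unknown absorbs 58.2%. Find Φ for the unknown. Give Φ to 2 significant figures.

Φ = 0.30

Photons absorbed by the actinometer: 2.67×10⁻⁶ / 0.493 = 5.416×10⁻⁶ mol.
Incident flux: 5.416×10⁻⁶ / 0.860 = 6.298×10⁻⁶ einstein.
Absorbed by unknown: 0.582 × 6.298×10⁻⁶ = 3.665×10⁻⁶ mol.
Φ(unknown) = 1.10×10⁻⁶ / 3.665×10⁻⁶ = 0.30.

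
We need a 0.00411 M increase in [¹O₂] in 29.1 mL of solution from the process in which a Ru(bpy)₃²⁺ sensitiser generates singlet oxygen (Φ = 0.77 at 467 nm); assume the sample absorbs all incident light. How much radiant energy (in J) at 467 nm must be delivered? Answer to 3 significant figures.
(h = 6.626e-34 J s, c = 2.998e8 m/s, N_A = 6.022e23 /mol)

Product: (0.00411 M)(0.0291 L) = 1.196e-4 mol.
Photons that must be absorbed: 1.196e-4 / 0.77 = 1.553e-4 mol.
Photon energy: hc/λ = 4.254e-19 J; per mole, 2.562e5 J mol⁻¹.
Energy required: 1.553e-4 × 2.562e5 = 39.8 J.

39.8 J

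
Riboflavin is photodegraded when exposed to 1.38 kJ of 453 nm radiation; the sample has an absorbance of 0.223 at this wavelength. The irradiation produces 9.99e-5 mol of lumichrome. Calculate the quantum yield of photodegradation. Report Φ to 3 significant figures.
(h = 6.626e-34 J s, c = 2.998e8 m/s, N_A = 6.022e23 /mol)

Φ = 0.0476

Photon energy at 453 nm: hc/λ = (6.626e-34)(2.998e8)/(453e-9) = 4.385e-19 J.
Incident energy: 1.38 kJ = 1380 J.
Photons incident: 1380 / 4.385e-19 = 3.147e21, i.e. 3.147e21/6.022e23 = 0.005226 mol.
Fraction absorbed: 1 − 10^(−0.223) = 0.4016.
Photons absorbed: 0.4016 × 0.005226 = 0.002099 mol.
Φ = 9.99e-5 mol / 0.002099 mol photons = 0.0476.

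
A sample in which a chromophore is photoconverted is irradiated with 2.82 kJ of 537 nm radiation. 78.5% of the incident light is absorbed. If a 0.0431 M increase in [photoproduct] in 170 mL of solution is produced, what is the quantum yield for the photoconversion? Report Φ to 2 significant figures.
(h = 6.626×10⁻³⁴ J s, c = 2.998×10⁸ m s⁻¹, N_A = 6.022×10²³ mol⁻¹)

Φ = 0.74

Product: (0.0431 M)(0.17 L) = 0.007327 mol.
Photon energy at 537 nm: hc/λ = (6.626×10⁻³⁴)(2.998×10⁸)/(537×10⁻⁹) = 3.699×10⁻¹⁹ J.
Incident energy: 2.82 kJ = 2820 J.
Photons incident: 2820 / 3.699×10⁻¹⁹ = 7.624×10²¹, i.e. 7.624×10²¹/6.022×10²³ = 0.01266 mol.
Photons absorbed: 0.785 × 0.01266 = 0.009938 mol.
Φ = 0.007327 mol / 0.009938 mol photons = 0.74.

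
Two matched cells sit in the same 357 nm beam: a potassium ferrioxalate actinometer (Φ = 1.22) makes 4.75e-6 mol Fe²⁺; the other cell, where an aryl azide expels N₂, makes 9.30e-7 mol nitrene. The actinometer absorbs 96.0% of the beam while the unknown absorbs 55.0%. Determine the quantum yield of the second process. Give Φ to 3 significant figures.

Photons absorbed by the actinometer: 4.75e-6 / 1.22 = 3.893e-6 mol.
Incident flux: 3.893e-6 / 0.960 = 4.055e-6 einstein.
Absorbed by unknown: 0.550 × 4.055e-6 = 2.230e-6 mol.
Φ(unknown) = 9.30e-7 / 2.230e-6 = 0.417.

Φ = 0.417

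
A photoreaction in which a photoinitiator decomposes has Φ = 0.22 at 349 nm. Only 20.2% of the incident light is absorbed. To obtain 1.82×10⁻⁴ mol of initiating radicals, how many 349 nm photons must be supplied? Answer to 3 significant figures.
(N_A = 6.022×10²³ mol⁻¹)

2.47×10²¹ photons

Photons that must be absorbed: 1.82×10⁻⁴ / 0.22 = 8.273×10⁻⁴ mol.
Incident photons needed: 8.273×10⁻⁴ / 0.202 = 0.004096 mol.
Photon count: 0.004096 × 6.022×10²³ = 2.47×10²¹.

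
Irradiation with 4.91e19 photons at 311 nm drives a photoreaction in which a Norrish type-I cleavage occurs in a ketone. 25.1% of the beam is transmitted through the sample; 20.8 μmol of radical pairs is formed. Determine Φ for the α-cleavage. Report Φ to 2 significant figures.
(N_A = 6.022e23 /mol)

Product: 20.8 μmol = 2.08e-5 mol.
Moles of photons: 4.91e19 / 6.022e23 = 8.153e-5 mol.
Fraction absorbed: 1 − 25.1/100 = 0.7490.
Photons absorbed: 0.7490 × 8.153e-5 = 6.107e-5 mol.
Φ = 2.08e-5 mol / 6.107e-5 mol photons = 0.34.

Φ = 0.34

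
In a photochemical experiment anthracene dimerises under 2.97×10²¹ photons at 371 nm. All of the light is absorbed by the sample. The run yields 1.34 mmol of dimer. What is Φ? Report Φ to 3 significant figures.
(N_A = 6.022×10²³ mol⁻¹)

Φ = 0.272

Product: 1.34 mmol = 0.00134 mol.
Moles of photons: 2.97×10²¹ / 6.022×10²³ = 0.004932 mol.
Φ = 0.00134 mol / 0.004932 mol photons = 0.272.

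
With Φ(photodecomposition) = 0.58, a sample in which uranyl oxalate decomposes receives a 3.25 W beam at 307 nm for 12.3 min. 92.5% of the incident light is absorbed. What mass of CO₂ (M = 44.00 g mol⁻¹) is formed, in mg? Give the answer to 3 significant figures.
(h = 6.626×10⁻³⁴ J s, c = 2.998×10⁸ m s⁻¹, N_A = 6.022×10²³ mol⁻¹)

Photon energy at 307 nm: hc/λ = (6.626×10⁻³⁴)(2.998×10⁸)/(307×10⁻⁹) = 6.471×10⁻¹⁹ J.
Energy delivered: (3.25 W)(738 s) = 2399 J.
Photons incident: 2399 / 6.471×10⁻¹⁹ = 3.707×10²¹, i.e. 3.707×10²¹/6.022×10²³ = 0.006156 mol.
Photons absorbed: 0.925 × 0.006156 = 0.005694 mol.
Product: Φ × n_abs = 0.58 × 0.005694 = 0.003303 mol.
Mass: 0.003303 × 44.00 = 0.1453 g = 145 mg.

145 mg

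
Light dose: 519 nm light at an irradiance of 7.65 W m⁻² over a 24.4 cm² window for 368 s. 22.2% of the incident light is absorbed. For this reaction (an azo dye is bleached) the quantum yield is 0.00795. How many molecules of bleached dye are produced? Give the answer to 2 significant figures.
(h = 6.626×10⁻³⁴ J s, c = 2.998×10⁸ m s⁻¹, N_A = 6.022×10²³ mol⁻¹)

Photon energy at 519 nm: hc/λ = (6.626×10⁻³⁴)(2.998×10⁸)/(519×10⁻⁹) = 3.828×10⁻¹⁹ J.
Energy delivered: (7.65 W m⁻²)(24.4×10⁻⁴ m²)(368 s) = 6.869 J.
Photons incident: 6.869 / 3.828×10⁻¹⁹ = 1.794×10¹⁹, i.e. 1.794×10¹⁹/6.022×10²³ = 2.979×10⁻⁵ mol.
Photons absorbed: 0.222 × 2.979×10⁻⁵ = 6.613×10⁻⁶ mol.
Product: Φ × n_abs = 0.00795 × 6.613×10⁻⁶ = 5.257×10⁻⁸ mol.
As a count: 5.257×10⁻⁸ × 6.022×10²³ = 3.2×10¹⁶.

3.2×10¹⁶ molecules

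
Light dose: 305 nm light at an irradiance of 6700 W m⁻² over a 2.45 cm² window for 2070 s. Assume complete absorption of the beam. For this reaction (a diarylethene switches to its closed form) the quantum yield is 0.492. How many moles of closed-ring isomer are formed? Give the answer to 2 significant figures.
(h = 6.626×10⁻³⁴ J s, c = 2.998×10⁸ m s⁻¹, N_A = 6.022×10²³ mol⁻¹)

0.0043 mol

Photon energy at 305 nm: hc/λ = (6.626×10⁻³⁴)(2.998×10⁸)/(305×10⁻⁹) = 6.513×10⁻¹⁹ J.
Energy delivered: (6700 W m⁻²)(2.45×10⁻⁴ m²)(2070 s) = 3398 J.
Photons incident: 3398 / 6.513×10⁻¹⁹ = 5.217×10²¹, i.e. 5.217×10²¹/6.022×10²³ = 0.008663 mol.
Product: Φ × n_abs = 0.492 × 0.008663 = 0.004262 mol.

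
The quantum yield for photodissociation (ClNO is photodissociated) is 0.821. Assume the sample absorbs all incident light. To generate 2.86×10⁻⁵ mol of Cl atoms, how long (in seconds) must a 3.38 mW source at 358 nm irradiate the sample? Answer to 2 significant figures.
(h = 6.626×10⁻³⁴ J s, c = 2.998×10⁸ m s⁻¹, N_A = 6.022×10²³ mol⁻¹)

t ≈ 3400 s

Photons that must be absorbed: 2.86×10⁻⁵ / 0.821 = 3.484×10⁻⁵ mol.
Photon energy: hc/λ = 5.549×10⁻¹⁹ J; per mole, 3.342×10⁵ J mol⁻¹.
Energy required: 3.484×10⁻⁵ × 3.342×10⁵ = 11.64 J.
Time: 11.64 J / 0.00338 W = 3400 s.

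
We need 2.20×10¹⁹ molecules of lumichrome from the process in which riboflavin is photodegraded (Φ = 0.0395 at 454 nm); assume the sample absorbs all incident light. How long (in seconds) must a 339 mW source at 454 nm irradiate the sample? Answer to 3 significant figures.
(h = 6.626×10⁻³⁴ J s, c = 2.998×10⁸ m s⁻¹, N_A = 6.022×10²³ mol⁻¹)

Product: 2.20×10¹⁹ / 6.022×10²³ = 3.653×10⁻⁵ mol.
Photons that must be absorbed: 3.653×10⁻⁵ / 0.0395 = 9.248×10⁻⁴ mol.
Photon energy: hc/λ = 4.375×10⁻¹⁹ J; per mole, 2.635×10⁵ J mol⁻¹.
Energy required: 9.248×10⁻⁴ × 2.635×10⁵ = 243.7 J.
Time: 243.7 J / 0.339 W = 719 s.

t ≈ 719 s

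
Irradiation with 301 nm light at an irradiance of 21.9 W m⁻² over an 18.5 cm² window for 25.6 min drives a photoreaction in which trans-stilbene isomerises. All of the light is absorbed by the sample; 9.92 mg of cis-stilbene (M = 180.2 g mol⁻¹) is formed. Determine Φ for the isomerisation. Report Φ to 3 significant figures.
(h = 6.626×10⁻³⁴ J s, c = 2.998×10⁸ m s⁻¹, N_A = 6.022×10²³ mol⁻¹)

Product: 9.92 mg / 180.2 g mol⁻¹ = 5.505×10⁻⁵ mol.
Photon energy at 301 nm: hc/λ = (6.626×10⁻³⁴)(2.998×10⁸)/(301×10⁻⁹) = 6.600×10⁻¹⁹ J.
Energy delivered: (21.9 W m⁻²)(18.5×10⁻⁴ m²)(1536 s) = 62.23 J.
Photons incident: 62.23 / 6.600×10⁻¹⁹ = 9.429×10¹⁹, i.e. 9.429×10¹⁹/6.022×10²³ = 1.566×10⁻⁴ mol.
Φ = 5.505×10⁻⁵ mol / 1.566×10⁻⁴ mol photons = 0.352.

Φ = 0.352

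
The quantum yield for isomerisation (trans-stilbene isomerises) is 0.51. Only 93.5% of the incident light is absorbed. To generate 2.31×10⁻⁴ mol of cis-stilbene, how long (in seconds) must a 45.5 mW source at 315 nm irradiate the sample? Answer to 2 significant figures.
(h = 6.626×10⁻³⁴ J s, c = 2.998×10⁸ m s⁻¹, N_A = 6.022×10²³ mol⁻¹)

t ≈ 4000 s

Photons that must be absorbed: 2.31×10⁻⁴ / 0.51 = 4.529×10⁻⁴ mol.
Incident photons needed: 4.529×10⁻⁴ / 0.935 = 4.844×10⁻⁴ mol.
Photon energy: hc/λ = 6.306×10⁻¹⁹ J; per mole, 3.797×10⁵ J mol⁻¹.
Energy required: 4.844×10⁻⁴ × 3.797×10⁵ = 183.9 J.
Time: 183.9 J / 0.0455 W = 4000 s.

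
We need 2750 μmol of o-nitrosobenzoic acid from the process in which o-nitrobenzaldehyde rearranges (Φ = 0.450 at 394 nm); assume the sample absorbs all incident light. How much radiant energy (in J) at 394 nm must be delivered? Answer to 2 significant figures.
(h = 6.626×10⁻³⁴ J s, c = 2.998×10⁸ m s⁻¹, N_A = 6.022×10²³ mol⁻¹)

1900 J

Product: 2750 μmol = 0.00275 mol.
Photons that must be absorbed: 0.00275 / 0.450 = 0.006111 mol.
Photon energy: hc/λ = 5.042×10⁻¹⁹ J; per mole, 3.036×10⁵ J mol⁻¹.
Energy required: 0.006111 × 3.036×10⁵ = 1900 J.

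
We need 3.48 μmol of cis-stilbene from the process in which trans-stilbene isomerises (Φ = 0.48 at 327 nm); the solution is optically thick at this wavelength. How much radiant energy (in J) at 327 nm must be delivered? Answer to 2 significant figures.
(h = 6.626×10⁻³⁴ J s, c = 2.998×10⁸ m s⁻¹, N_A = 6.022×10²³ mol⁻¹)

Product: 3.48 μmol = 3.48×10⁻⁶ mol.
Photons that must be absorbed: 3.48×10⁻⁶ / 0.48 = 7.250×10⁻⁶ mol.
Photon energy: hc/λ = 6.075×10⁻¹⁹ J; per mole, 3.658×10⁵ J mol⁻¹.
Energy required: 7.250×10⁻⁶ × 3.658×10⁵ = 2.7 J.

2.7 J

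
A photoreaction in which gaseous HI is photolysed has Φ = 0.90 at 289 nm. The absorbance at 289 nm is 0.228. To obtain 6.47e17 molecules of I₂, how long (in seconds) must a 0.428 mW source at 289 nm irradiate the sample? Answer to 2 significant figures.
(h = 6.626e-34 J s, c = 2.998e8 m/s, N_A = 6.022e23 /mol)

t ≈ 2800 s

Product: 6.47e17 / 6.022e23 = 1.074e-6 mol.
Photons that must be absorbed: 1.074e-6 / 0.90 = 1.193e-6 mol.
Fraction absorbed: 1 − 10^(−0.228) = 0.4084.
Incident photons needed: 1.193e-6 / 0.4084 = 2.921e-6 mol.
Photon energy: hc/λ = 6.874e-19 J; per mole, 4.140e5 J mol⁻¹.
Energy required: 2.921e-6 × 4.140e5 = 1.209 J.
Time: 1.209 J / 0.000428 W = 2800 s.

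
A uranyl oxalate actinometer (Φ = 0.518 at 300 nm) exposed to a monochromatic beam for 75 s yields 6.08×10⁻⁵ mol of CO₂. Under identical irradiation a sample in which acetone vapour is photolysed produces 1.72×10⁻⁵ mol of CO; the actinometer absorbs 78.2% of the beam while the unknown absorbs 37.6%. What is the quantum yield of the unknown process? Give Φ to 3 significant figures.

Photons absorbed by the actinometer: 6.08×10⁻⁵ / 0.518 = 1.174×10⁻⁴ mol.
Incident flux: 1.174×10⁻⁴ / 0.782 = 1.501×10⁻⁴ einstein.
Absorbed by unknown: 0.376 × 1.501×10⁻⁴ = 5.644×10⁻⁵ mol.
Φ(unknown) = 1.72×10⁻⁵ / 5.644×10⁻⁵ = 0.305.

Φ = 0.305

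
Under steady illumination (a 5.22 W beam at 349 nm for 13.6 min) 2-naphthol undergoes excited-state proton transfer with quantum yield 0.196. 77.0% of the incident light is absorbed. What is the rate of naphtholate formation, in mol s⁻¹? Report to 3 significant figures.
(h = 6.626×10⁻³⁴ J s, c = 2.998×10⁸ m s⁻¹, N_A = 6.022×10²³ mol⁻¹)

Photon energy at 349 nm: hc/λ = (6.626×10⁻³⁴)(2.998×10⁸)/(349×10⁻⁹) = 5.692×10⁻¹⁹ J.
Energy delivered: (5.22 W)(816 s) = 4260 J.
Photons incident: 4260 / 5.692×10⁻¹⁹ = 7.484×10²¹, i.e. 7.484×10²¹/6.022×10²³ = 0.01243 mol.
Photons absorbed: 0.770 × 0.01243 = 0.009571 mol.
Product formed: 0.196 × 0.009571 = 0.001876 mol.
Rate: 0.001876 / 816 s = 2.30×10⁻⁶ mol s⁻¹.

2.30×10⁻⁶ mol s⁻¹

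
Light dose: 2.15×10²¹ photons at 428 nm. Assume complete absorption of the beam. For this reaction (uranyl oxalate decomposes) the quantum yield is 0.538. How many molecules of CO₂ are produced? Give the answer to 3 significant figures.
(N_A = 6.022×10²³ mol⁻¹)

Moles of photons: 2.15×10²¹ / 6.022×10²³ = 0.003570 mol.
Product: Φ × n_abs = 0.538 × 0.003570 = 0.001921 mol.
As a count: 0.001921 × 6.022×10²³ = 1.16×10²¹.

1.16×10²¹ molecules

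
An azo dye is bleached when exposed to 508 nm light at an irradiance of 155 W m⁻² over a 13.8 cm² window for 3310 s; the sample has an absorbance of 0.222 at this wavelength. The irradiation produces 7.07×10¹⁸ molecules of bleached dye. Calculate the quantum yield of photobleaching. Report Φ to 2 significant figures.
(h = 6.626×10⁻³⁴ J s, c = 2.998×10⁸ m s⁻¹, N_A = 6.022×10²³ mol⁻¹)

Product: 7.07×10¹⁸ / 6.022×10²³ = 1.174×10⁻⁵ mol.
Photon energy at 508 nm: hc/λ = (6.626×10⁻³⁴)(2.998×10⁸)/(508×10⁻⁹) = 3.910×10⁻¹⁹ J.
Energy delivered: (155 W m⁻²)(13.8×10⁻⁴ m²)(3310 s) = 708.0 J.
Photons incident: 708.0 / 3.910×10⁻¹⁹ = 1.811×10²¹, i.e. 1.811×10²¹/6.022×10²³ = 0.003007 mol.
Fraction absorbed: 1 − 10^(−0.222) = 0.4002.
Photons absorbed: 0.4002 × 0.003007 = 0.001203 mol.
Φ = 1.174×10⁻⁵ mol / 0.001203 mol photons = 0.0098.

Φ = 0.0098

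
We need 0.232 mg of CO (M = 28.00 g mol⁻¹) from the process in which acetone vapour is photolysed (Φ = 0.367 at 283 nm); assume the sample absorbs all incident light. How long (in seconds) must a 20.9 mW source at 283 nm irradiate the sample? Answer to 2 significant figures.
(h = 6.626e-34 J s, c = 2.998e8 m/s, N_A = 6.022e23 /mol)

t ≈ 460 s

Product: 0.232 mg / 28.00 g mol⁻¹ = 8.286e-6 mol.
Photons that must be absorbed: 8.286e-6 / 0.367 = 2.258e-5 mol.
Photon energy: hc/λ = 7.019e-19 J; per mole, 4.227e5 J mol⁻¹.
Energy required: 2.258e-5 × 4.227e5 = 9.545 J.
Time: 9.545 J / 0.0209 W = 460 s.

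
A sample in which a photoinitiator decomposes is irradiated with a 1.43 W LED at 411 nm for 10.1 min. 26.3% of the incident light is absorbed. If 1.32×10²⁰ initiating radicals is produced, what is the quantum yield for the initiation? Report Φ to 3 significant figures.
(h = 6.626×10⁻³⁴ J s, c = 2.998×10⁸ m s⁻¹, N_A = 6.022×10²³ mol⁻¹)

Product: 1.32×10²⁰ / 6.022×10²³ = 2.192×10⁻⁴ mol.
Photon energy at 411 nm: hc/λ = (6.626×10⁻³⁴)(2.998×10⁸)/(411×10⁻⁹) = 4.833×10⁻¹⁹ J.
Energy delivered: (1.43 W)(606 s) = 866.6 J.
Photons incident: 866.6 / 4.833×10⁻¹⁹ = 1.793×10²¹, i.e. 1.793×10²¹/6.022×10²³ = 0.002977 mol.
Photons absorbed: 0.263 × 0.002977 = 7.830×10⁻⁴ mol.
Φ = 2.192×10⁻⁴ mol / 7.830×10⁻⁴ mol photons = 0.280.

Φ = 0.280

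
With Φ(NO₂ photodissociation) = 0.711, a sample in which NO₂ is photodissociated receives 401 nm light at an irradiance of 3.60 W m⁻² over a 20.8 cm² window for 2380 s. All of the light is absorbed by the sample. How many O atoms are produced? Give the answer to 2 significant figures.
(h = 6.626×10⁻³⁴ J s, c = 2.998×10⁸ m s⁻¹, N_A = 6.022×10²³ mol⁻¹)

2.6×10¹⁹ atoms

Photon energy at 401 nm: hc/λ = (6.626×10⁻³⁴)(2.998×10⁸)/(401×10⁻⁹) = 4.954×10⁻¹⁹ J.
Energy delivered: (3.60 W m⁻²)(20.8×10⁻⁴ m²)(2380 s) = 17.82 J.
Photons incident: 17.82 / 4.954×10⁻¹⁹ = 3.597×10¹⁹, i.e. 3.597×10¹⁹/6.022×10²³ = 5.973×10⁻⁵ mol.
Product: Φ × n_abs = 0.711 × 5.973×10⁻⁵ = 4.247×10⁻⁵ mol.
As a count: 4.247×10⁻⁵ × 6.022×10²³ = 2.6×10¹⁹.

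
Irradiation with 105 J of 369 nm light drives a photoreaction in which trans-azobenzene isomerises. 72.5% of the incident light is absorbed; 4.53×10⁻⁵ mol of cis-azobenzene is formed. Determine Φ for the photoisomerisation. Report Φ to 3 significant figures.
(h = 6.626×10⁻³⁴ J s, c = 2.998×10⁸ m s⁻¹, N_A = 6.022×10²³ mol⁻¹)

Φ = 0.193

Photon energy at 369 nm: hc/λ = (6.626×10⁻³⁴)(2.998×10⁸)/(369×10⁻⁹) = 5.383×10⁻¹⁹ J.
Photons incident: 105 / 5.383×10⁻¹⁹ = 1.951×10²⁰, i.e. 1.951×10²⁰/6.022×10²³ = 3.240×10⁻⁴ mol.
Photons absorbed: 0.725 × 3.240×10⁻⁴ = 2.349×10⁻⁴ mol.
Φ = 4.53×10⁻⁵ mol / 2.349×10⁻⁴ mol photons = 0.193.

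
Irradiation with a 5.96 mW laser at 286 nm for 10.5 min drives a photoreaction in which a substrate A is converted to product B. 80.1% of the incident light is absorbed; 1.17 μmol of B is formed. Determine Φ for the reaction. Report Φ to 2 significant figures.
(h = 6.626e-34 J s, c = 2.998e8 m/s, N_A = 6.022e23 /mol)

Φ = 0.16

Product: 1.17 μmol = 1.17e-6 mol.
Photon energy at 286 nm: hc/λ = (6.626e-34)(2.998e8)/(286e-9) = 6.946e-19 J.
Energy delivered: (5.96 mW)(630 s) = 3.755 J.
Photons incident: 3.755 / 6.946e-19 = 5.406e18, i.e. 5.406e18/6.022e23 = 8.977e-6 mol.
Photons absorbed: 0.801 × 8.977e-6 = 7.191e-6 mol.
Φ = 1.17e-6 mol / 7.191e-6 mol photons = 0.16.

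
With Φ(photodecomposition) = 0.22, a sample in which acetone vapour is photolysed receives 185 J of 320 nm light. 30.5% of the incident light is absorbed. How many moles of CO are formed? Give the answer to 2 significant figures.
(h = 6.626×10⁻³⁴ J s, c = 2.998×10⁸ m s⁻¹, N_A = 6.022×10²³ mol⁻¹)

3.3×10⁻⁵ mol

Photon energy at 320 nm: hc/λ = (6.626×10⁻³⁴)(2.998×10⁸)/(320×10⁻⁹) = 6.208×10⁻¹⁹ J.
Photons incident: 185 / 6.208×10⁻¹⁹ = 2.980×10²⁰, i.e. 2.980×10²⁰/6.022×10²³ = 4.949×10⁻⁴ mol.
Photons absorbed: 0.305 × 4.949×10⁻⁴ = 1.509×10⁻⁴ mol.
Product: Φ × n_abs = 0.22 × 1.509×10⁻⁴ = 3.320×10⁻⁵ mol.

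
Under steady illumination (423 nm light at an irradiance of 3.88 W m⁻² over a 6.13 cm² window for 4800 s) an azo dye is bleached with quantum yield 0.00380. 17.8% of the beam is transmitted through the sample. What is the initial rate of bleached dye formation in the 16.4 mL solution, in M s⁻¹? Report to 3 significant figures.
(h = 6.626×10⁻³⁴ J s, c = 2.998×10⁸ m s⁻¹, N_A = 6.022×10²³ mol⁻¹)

Photon energy at 423 nm: hc/λ = (6.626×10⁻³⁴)(2.998×10⁸)/(423×10⁻⁹) = 4.696×10⁻¹⁹ J.
Energy delivered: (3.88 W m⁻²)(6.13×10⁻⁴ m²)(4800 s) = 11.42 J.
Photons incident: 11.42 / 4.696×10⁻¹⁹ = 2.432×10¹⁹, i.e. 2.432×10¹⁹/6.022×10²³ = 4.039×10⁻⁵ mol.
Fraction absorbed: 1 − 17.8/100 = 0.8220.
Photons absorbed: 0.8220 × 4.039×10⁻⁵ = 3.320×10⁻⁵ mol.
Product formed: 0.00380 × 3.320×10⁻⁵ = 1.262×10⁻⁷ mol.
Rate: 1.262×10⁻⁷ mol / (4800 s × 0.0164 L) = 1.60×10⁻⁹ M s⁻¹.

1.60×10⁻⁹ M s⁻¹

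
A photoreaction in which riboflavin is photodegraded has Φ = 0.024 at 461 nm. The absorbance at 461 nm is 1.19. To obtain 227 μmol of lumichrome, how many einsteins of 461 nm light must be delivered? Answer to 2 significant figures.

Product: 227 μmol = 2.27e-4 mol.
Photons that must be absorbed: 2.27e-4 / 0.024 = 0.009458 mol.
Fraction absorbed: 1 − 10^(−1.19) = 0.9354.
Incident photons needed: 0.009458 / 0.9354 = 0.01011 mol.

0.010 einstein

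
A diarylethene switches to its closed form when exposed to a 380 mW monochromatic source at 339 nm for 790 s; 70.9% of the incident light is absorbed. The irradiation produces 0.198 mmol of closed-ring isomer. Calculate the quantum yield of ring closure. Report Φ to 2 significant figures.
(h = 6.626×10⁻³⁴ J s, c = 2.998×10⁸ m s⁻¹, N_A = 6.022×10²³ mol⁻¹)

Φ = 0.33

Product: 0.198 mmol = 1.98×10⁻⁴ mol.
Photon energy at 339 nm: hc/λ = (6.626×10⁻³⁴)(2.998×10⁸)/(339×10⁻⁹) = 5.860×10⁻¹⁹ J.
Energy delivered: (380 mW)(790 s) = 300.2 J.
Photons incident: 300.2 / 5.860×10⁻¹⁹ = 5.123×10²⁰, i.e. 5.123×10²⁰/6.022×10²³ = 8.507×10⁻⁴ mol.
Photons absorbed: 0.709 × 8.507×10⁻⁴ = 6.031×10⁻⁴ mol.
Φ = 1.98×10⁻⁴ mol / 6.031×10⁻⁴ mol photons = 0.33.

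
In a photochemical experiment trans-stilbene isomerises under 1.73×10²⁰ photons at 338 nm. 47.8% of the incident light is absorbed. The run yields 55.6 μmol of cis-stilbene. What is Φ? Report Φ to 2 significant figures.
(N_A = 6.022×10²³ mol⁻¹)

Φ = 0.40

Product: 55.6 μmol = 5.56×10⁻⁵ mol.
Moles of photons: 1.73×10²⁰ / 6.022×10²³ = 2.873×10⁻⁴ mol.
Photons absorbed: 0.478 × 2.873×10⁻⁴ = 1.373×10⁻⁴ mol.
Φ = 5.56×10⁻⁵ mol / 1.373×10⁻⁴ mol photons = 0.40.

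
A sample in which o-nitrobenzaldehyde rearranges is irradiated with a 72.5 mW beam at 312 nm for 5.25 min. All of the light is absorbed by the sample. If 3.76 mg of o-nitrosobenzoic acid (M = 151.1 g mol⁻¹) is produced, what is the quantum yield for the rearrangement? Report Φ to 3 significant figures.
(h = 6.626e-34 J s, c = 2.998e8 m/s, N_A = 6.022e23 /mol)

Product: 3.76 mg / 151.1 g mol⁻¹ = 2.488e-5 mol.
Photon energy at 312 nm: hc/λ = (6.626e-34)(2.998e8)/(312e-9) = 6.367e-19 J.
Energy delivered: (72.5 mW)(315 s) = 22.84 J.
Photons incident: 22.84 / 6.367e-19 = 3.587e19, i.e. 3.587e19/6.022e23 = 5.956e-5 mol.
Φ = 2.488e-5 mol / 5.956e-5 mol photons = 0.418.

Φ = 0.418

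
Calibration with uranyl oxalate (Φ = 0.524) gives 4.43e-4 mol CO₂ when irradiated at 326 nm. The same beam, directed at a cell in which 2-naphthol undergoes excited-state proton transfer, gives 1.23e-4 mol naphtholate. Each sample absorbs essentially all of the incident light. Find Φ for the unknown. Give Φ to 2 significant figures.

Photons absorbed by the actinometer: 4.43e-4 / 0.524 = 8.454e-4 mol.
Φ(unknown) = 1.23e-4 / 8.454e-4 = 0.15.

Φ = 0.15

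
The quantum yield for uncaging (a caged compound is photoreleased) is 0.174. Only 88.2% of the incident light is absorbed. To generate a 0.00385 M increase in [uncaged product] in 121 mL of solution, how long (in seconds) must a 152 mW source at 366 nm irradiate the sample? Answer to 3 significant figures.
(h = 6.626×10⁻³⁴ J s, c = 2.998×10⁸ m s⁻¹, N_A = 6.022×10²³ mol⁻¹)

Product: (0.00385 M)(0.121 L) = 4.659×10⁻⁴ mol.
Photons that must be absorbed: 4.659×10⁻⁴ / 0.174 = 0.002678 mol.
Incident photons needed: 0.002678 / 0.882 = 0.003036 mol.
Photon energy: hc/λ = 5.428×10⁻¹⁹ J; per mole, 3.269×10⁵ J mol⁻¹.
Energy required: 0.003036 × 3.269×10⁵ = 992.5 J.
Time: 992.5 J / 0.152 W = 6530 s.

t ≈ 6530 s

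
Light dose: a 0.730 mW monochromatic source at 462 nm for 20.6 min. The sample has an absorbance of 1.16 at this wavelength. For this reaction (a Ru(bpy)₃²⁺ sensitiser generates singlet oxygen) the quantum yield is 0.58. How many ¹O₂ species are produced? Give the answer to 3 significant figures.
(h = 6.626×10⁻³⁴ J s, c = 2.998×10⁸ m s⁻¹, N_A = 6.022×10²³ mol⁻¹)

Photon energy at 462 nm: hc/λ = (6.626×10⁻³⁴)(2.998×10⁸)/(462×10⁻⁹) = 4.300×10⁻¹⁹ J.
Energy delivered: (0.730 mW)(1236 s) = 0.9023 J.
Photons incident: 0.9023 / 4.300×10⁻¹⁹ = 2.098×10¹⁸, i.e. 2.098×10¹⁸/6.022×10²³ = 3.484×10⁻⁶ mol.
Fraction absorbed: 1 − 10^(−1.16) = 0.9308.
Photons absorbed: 0.9308 × 3.484×10⁻⁶ = 3.243×10⁻⁶ mol.
Product: Φ × n_abs = 0.58 × 3.243×10⁻⁶ = 1.881×10⁻⁶ mol.
As a count: 1.881×10⁻⁶ × 6.022×10²³ = 1.13×10¹⁸.

1.13×10¹⁸ species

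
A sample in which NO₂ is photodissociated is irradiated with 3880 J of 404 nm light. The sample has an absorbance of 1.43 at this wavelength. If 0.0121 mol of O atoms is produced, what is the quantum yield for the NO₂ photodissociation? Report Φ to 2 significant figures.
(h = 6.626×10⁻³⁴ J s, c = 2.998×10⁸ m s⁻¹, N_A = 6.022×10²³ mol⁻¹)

Photon energy at 404 nm: hc/λ = (6.626×10⁻³⁴)(2.998×10⁸)/(404×10⁻⁹) = 4.917×10⁻¹⁹ J.
Photons incident: 3880 / 4.917×10⁻¹⁹ = 7.891×10²¹, i.e. 7.891×10²¹/6.022×10²³ = 0.01310 mol.
Fraction absorbed: 1 − 10^(−1.43) = 0.9628.
Photons absorbed: 0.9628 × 0.01310 = 0.01261 mol.
Φ = 0.0121 mol / 0.01261 mol photons = 0.96.

Φ = 0.96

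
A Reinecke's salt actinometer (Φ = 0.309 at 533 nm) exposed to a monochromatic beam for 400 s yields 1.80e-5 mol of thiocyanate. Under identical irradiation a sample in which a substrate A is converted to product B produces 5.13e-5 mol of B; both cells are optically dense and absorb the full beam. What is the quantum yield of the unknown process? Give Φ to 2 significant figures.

Φ = 0.88

Photons absorbed by the actinometer: 1.80e-5 / 0.309 = 5.825e-5 mol.
Φ(unknown) = 5.13e-5 / 5.825e-5 = 0.88.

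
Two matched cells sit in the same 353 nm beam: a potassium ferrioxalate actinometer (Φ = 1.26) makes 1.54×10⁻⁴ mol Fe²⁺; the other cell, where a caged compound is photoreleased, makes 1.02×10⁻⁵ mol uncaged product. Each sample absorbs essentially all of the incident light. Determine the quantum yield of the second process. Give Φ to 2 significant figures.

Photons absorbed by the actinometer: 1.54×10⁻⁴ / 1.26 = 1.222×10⁻⁴ mol.
Φ(unknown) = 1.02×10⁻⁵ / 1.222×10⁻⁴ = 0.083.

Φ = 0.083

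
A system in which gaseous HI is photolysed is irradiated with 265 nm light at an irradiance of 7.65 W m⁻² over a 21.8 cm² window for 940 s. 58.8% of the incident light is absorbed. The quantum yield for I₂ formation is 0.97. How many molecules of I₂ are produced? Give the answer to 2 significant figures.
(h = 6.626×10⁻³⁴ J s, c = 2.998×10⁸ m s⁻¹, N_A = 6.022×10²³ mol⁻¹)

Photon energy at 265 nm: hc/λ = (6.626×10⁻³⁴)(2.998×10⁸)/(265×10⁻⁹) = 7.496×10⁻¹⁹ J.
Energy delivered: (7.65 W m⁻²)(21.8×10⁻⁴ m²)(940 s) = 15.68 J.
Photons incident: 15.68 / 7.496×10⁻¹⁹ = 2.092×10¹⁹, i.e. 2.092×10¹⁹/6.022×10²³ = 3.474×10⁻⁵ mol.
Photons absorbed: 0.588 × 3.474×10⁻⁵ = 2.043×10⁻⁵ mol.
Product: Φ × n_abs = 0.97 × 2.043×10⁻⁵ = 1.982×10⁻⁵ mol.
As a count: 1.982×10⁻⁵ × 6.022×10²³ = 1.2×10¹⁹.

1.2×10¹⁹ molecules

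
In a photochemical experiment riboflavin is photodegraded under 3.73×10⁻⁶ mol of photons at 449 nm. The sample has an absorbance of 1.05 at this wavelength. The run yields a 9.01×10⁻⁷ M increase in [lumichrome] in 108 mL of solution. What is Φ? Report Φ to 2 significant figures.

Φ = 0.029

Product: (9.01×10⁻⁷ M)(0.108 L) = 9.731×10⁻⁸ mol.
Fraction absorbed: 1 − 10^(−1.05) = 0.9109.
Photons absorbed: 0.9109 × 3.73×10⁻⁶ = 3.398×10⁻⁶ mol.
Φ = 9.731×10⁻⁸ mol / 3.398×10⁻⁶ mol photons = 0.029.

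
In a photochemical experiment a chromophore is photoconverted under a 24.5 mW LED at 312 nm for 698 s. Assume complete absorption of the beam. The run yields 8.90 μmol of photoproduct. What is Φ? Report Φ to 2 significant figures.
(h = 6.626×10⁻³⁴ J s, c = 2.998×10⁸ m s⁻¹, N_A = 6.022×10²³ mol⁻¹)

Product: 8.90 μmol = 8.90×10⁻⁶ mol.
Photon energy at 312 nm: hc/λ = (6.626×10⁻³⁴)(2.998×10⁸)/(312×10⁻⁹) = 6.367×10⁻¹⁹ J.
Energy delivered: (24.5 mW)(698 s) = 17.10 J.
Photons incident: 17.10 / 6.367×10⁻¹⁹ = 2.686×10¹⁹, i.e. 2.686×10¹⁹/6.022×10²³ = 4.460×10⁻⁵ mol.
Φ = 8.90×10⁻⁶ mol / 4.460×10⁻⁵ mol photons = 0.20.

Φ = 0.20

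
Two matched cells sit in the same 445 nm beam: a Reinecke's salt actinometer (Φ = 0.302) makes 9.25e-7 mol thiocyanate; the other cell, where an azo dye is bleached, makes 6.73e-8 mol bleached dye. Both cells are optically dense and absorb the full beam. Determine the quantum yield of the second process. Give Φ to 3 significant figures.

Φ = 0.0220

Photons absorbed by the actinometer: 9.25e-7 / 0.302 = 3.063e-6 mol.
Φ(unknown) = 6.73e-8 / 3.063e-6 = 0.0220.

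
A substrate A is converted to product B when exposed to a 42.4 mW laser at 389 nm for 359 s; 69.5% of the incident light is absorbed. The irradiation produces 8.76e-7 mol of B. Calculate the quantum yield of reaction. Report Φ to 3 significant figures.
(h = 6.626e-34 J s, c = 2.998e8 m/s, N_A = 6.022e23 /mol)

Φ = 0.0255

Photon energy at 389 nm: hc/λ = (6.626e-34)(2.998e8)/(389e-9) = 5.107e-19 J.
Energy delivered: (42.4 mW)(359 s) = 15.22 J.
Photons incident: 15.22 / 5.107e-19 = 2.980e19, i.e. 2.980e19/6.022e23 = 4.949e-5 mol.
Photons absorbed: 0.695 × 4.949e-5 = 3.440e-5 mol.
Φ = 8.76e-7 mol / 3.440e-5 mol photons = 0.0255.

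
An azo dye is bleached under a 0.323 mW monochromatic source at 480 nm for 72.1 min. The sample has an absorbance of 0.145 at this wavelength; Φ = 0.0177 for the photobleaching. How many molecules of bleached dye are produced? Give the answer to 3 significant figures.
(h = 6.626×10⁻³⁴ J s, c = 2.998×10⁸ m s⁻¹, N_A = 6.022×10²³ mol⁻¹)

1.70×10¹⁶ molecules

Photon energy at 480 nm: hc/λ = (6.626×10⁻³⁴)(2.998×10⁸)/(480×10⁻⁹) = 4.138×10⁻¹⁹ J.
Energy delivered: (0.323 mW)(4326 s) = 1.397 J.
Photons incident: 1.397 / 4.138×10⁻¹⁹ = 3.376×10¹⁸, i.e. 3.376×10¹⁸/6.022×10²³ = 5.606×10⁻⁶ mol.
Fraction absorbed: 1 − 10^(−0.145) = 0.2839.
Photons absorbed: 0.2839 × 5.606×10⁻⁶ = 1.592×10⁻⁶ mol.
Product: Φ × n_abs = 0.0177 × 1.592×10⁻⁶ = 2.818×10⁻⁸ mol.
As a count: 2.818×10⁻⁸ × 6.022×10²³ = 1.70×10¹⁶.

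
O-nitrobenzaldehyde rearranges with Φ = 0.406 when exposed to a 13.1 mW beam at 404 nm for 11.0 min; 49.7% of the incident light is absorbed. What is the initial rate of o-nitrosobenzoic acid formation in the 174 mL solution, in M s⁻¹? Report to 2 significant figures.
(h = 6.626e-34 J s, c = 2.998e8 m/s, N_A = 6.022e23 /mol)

5.1e-8 M s⁻¹

Photon energy at 404 nm: hc/λ = (6.626e-34)(2.998e8)/(404e-9) = 4.917e-19 J.
Energy delivered: (13.1 mW)(660 s) = 8.646 J.
Photons incident: 8.646 / 4.917e-19 = 1.758e19, i.e. 1.758e19/6.022e23 = 2.919e-5 mol.
Photons absorbed: 0.497 × 2.919e-5 = 1.451e-5 mol.
Product formed: 0.406 × 1.451e-5 = 5.891e-6 mol.
Rate: 5.891e-6 mol / (660 s × 0.174 L) = 5.1e-8 M s⁻¹.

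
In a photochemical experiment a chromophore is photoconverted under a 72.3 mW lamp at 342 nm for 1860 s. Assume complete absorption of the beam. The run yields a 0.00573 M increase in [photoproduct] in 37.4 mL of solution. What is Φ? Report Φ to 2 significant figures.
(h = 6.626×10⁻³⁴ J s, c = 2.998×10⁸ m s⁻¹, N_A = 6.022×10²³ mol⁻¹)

Φ = 0.56

Product: (0.00573 M)(0.0374 L) = 2.143×10⁻⁴ mol.
Photon energy at 342 nm: hc/λ = (6.626×10⁻³⁴)(2.998×10⁸)/(342×10⁻⁹) = 5.808×10⁻¹⁹ J.
Energy delivered: (72.3 mW)(1860 s) = 134.5 J.
Photons incident: 134.5 / 5.808×10⁻¹⁹ = 2.316×10²⁰, i.e. 2.316×10²⁰/6.022×10²³ = 3.846×10⁻⁴ mol.
Φ = 2.143×10⁻⁴ mol / 3.846×10⁻⁴ mol photons = 0.56.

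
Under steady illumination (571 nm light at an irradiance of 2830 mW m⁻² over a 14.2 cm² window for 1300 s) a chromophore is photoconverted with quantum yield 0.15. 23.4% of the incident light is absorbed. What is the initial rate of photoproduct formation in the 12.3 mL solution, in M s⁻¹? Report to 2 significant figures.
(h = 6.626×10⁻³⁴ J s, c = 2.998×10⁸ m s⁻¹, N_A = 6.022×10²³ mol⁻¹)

5.5×10⁻⁸ M s⁻¹

Photon energy at 571 nm: hc/λ = (6.626×10⁻³⁴)(2.998×10⁸)/(571×10⁻⁹) = 3.479×10⁻¹⁹ J.
Energy delivered: (2830 mW m⁻²)(14.2×10⁻⁴ m²)(1300 s) = 5.224 J.
Photons incident: 5.224 / 3.479×10⁻¹⁹ = 1.502×10¹⁹, i.e. 1.502×10¹⁹/6.022×10²³ = 2.494×10⁻⁵ mol.
Photons absorbed: 0.234 × 2.494×10⁻⁵ = 5.836×10⁻⁶ mol.
Product formed: 0.15 × 5.836×10⁻⁶ = 8.754×10⁻⁷ mol.
Rate: 8.754×10⁻⁷ mol / (1300 s × 0.0123 L) = 5.5×10⁻⁸ M s⁻¹.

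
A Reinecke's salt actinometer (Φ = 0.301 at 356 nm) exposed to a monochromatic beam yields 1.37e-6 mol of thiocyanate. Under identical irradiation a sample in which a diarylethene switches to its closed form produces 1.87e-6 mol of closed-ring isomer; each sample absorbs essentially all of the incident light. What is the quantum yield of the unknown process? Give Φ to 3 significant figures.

Φ = 0.411

Photons absorbed by the actinometer: 1.37e-6 / 0.301 = 4.551e-6 mol.
Φ(unknown) = 1.87e-6 / 4.551e-6 = 0.411.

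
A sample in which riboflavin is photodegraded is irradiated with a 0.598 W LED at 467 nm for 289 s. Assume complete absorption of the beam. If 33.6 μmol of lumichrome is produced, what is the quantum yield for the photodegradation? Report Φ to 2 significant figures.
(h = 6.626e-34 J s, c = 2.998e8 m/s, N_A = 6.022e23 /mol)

Product: 33.6 μmol = 3.36e-5 mol.
Photon energy at 467 nm: hc/λ = (6.626e-34)(2.998e8)/(467e-9) = 4.254e-19 J.
Energy delivered: (0.598 W)(289 s) = 172.8 J.
Photons incident: 172.8 / 4.254e-19 = 4.062e20, i.e. 4.062e20/6.022e23 = 6.745e-4 mol.
Φ = 3.36e-5 mol / 6.745e-4 mol photons = 0.050.

Φ = 0.050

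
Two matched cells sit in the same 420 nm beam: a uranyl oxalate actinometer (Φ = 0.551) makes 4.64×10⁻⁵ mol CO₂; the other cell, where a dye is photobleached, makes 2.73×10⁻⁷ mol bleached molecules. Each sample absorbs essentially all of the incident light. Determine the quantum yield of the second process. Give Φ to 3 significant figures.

Photons absorbed by the actinometer: 4.64×10⁻⁵ / 0.551 = 8.421×10⁻⁵ mol.
Φ(unknown) = 2.73×10⁻⁷ / 8.421×10⁻⁵ = 0.00324.

Φ = 0.00324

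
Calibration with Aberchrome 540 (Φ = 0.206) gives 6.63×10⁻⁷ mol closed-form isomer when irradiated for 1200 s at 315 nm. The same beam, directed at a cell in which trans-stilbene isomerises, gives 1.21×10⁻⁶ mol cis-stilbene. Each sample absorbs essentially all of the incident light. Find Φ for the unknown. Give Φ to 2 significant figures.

Photons absorbed by the actinometer: 6.63×10⁻⁷ / 0.206 = 3.218×10⁻⁶ mol.
Φ(unknown) = 1.21×10⁻⁶ / 3.218×10⁻⁶ = 0.38.

Φ = 0.38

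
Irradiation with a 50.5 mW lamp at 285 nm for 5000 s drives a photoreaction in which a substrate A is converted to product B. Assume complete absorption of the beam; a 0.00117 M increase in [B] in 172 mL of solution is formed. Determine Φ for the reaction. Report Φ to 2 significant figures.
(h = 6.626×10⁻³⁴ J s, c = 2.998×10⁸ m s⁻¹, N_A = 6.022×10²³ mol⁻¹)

Φ = 0.33

Product: (0.00117 M)(0.172 L) = 2.012×10⁻⁴ mol.
Photon energy at 285 nm: hc/λ = (6.626×10⁻³⁴)(2.998×10⁸)/(285×10⁻⁹) = 6.970×10⁻¹⁹ J.
Energy delivered: (50.5 mW)(5000 s) = 252.5 J.
Photons incident: 252.5 / 6.970×10⁻¹⁹ = 3.623×10²⁰, i.e. 3.623×10²⁰/6.022×10²³ = 6.016×10⁻⁴ mol.
Φ = 2.012×10⁻⁴ mol / 6.016×10⁻⁴ mol photons = 0.33.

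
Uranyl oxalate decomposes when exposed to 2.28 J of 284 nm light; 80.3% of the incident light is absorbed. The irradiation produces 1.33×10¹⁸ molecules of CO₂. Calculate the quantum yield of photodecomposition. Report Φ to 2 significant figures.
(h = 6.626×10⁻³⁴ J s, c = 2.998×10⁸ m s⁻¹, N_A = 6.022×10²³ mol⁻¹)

Product: 1.33×10¹⁸ / 6.022×10²³ = 2.209×10⁻⁶ mol.
Photon energy at 284 nm: hc/λ = (6.626×10⁻³⁴)(2.998×10⁸)/(284×10⁻⁹) = 6.995×10⁻¹⁹ J.
Photons incident: 2.28 / 6.995×10⁻¹⁹ = 3.259×10¹⁸, i.e. 3.259×10¹⁸/6.022×10²³ = 5.412×10⁻⁶ mol.
Photons absorbed: 0.803 × 5.412×10⁻⁶ = 4.346×10⁻⁶ mol.
Φ = 2.209×10⁻⁶ mol / 4.346×10⁻⁶ mol photons = 0.51.

Φ = 0.51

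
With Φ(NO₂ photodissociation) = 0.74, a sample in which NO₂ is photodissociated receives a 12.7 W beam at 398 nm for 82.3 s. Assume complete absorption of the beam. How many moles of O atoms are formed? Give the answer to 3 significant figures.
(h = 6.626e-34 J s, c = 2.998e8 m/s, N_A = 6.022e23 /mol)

Photon energy at 398 nm: hc/λ = (6.626e-34)(2.998e8)/(398e-9) = 4.991e-19 J.
Energy delivered: (12.7 W)(82.3 s) = 1045 J.
Photons incident: 1045 / 4.991e-19 = 2.094e21, i.e. 2.094e21/6.022e23 = 0.003477 mol.
Product: Φ × n_abs = 0.74 × 0.003477 = 0.002573 mol.

0.00257 mol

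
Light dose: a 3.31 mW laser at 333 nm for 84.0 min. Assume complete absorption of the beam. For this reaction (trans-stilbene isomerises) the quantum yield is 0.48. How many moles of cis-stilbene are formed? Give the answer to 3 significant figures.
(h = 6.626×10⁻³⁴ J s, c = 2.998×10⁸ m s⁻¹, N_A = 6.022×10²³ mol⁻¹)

Photon energy at 333 nm: hc/λ = (6.626×10⁻³⁴)(2.998×10⁸)/(333×10⁻⁹) = 5.965×10⁻¹⁹ J.
Energy delivered: (3.31 mW)(5040 s) = 16.68 J.
Photons incident: 16.68 / 5.965×10⁻¹⁹ = 2.796×10¹⁹, i.e. 2.796×10¹⁹/6.022×10²³ = 4.643×10⁻⁵ mol.
Product: Φ × n_abs = 0.48 × 4.643×10⁻⁵ = 2.229×10⁻⁵ mol.

2.23×10⁻⁵ mol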